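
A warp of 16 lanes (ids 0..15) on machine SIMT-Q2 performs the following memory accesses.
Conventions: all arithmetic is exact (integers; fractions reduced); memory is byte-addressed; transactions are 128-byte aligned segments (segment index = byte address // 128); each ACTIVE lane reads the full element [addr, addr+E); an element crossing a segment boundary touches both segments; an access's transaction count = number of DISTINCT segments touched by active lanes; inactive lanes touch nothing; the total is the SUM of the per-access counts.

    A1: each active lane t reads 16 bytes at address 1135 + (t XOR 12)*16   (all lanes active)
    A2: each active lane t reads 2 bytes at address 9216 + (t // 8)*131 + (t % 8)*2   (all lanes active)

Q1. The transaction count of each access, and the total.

A1: 3 transactions
A2: 2 transactions

Answer: 3,2; total 5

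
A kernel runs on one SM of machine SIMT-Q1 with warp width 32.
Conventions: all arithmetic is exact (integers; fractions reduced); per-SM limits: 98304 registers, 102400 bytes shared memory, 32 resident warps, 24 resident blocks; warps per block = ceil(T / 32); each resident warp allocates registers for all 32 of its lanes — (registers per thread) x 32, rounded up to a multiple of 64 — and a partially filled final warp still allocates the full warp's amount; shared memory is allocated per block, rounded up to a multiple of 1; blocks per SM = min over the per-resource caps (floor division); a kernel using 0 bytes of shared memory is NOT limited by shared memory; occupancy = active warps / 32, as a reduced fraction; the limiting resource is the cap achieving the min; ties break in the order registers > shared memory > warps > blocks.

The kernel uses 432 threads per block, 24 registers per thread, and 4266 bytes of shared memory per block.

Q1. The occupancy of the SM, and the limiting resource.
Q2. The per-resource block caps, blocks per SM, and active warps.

Answer: occupancy 7/8, limited by warps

registers: 9 blocks
shared memory: 24 blocks
warps: 2 blocks
blocks: 24 blocks

Answer: 2 blocks, 28 active warps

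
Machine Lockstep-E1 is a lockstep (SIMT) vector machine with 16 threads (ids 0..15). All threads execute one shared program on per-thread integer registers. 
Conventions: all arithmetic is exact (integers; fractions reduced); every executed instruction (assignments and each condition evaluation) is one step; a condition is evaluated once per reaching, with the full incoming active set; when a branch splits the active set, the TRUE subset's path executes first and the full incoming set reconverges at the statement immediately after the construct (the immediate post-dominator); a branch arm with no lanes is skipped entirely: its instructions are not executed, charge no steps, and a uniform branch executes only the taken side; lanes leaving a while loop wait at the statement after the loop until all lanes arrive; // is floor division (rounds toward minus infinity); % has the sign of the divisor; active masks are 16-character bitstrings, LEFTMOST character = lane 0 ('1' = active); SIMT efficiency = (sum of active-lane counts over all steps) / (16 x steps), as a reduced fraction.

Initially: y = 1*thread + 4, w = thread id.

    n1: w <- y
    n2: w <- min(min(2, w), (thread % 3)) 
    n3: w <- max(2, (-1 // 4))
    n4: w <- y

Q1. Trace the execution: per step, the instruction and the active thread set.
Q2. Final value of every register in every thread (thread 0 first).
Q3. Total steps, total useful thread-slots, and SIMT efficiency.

step 0: w <- y                       1111111111111111
step 1: w <- min(min(2, w), (thread % 3)) 1111111111111111
step 2: w <- max(2, (-1 // 4))       1111111111111111
step 3: w <- y                       1111111111111111

Answer: 4 steps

y: 4,5,6,7,8,9,10,11,12,13,14,15,16,17,18,19
w: 4,5,6,7,8,9,10,11,12,13,14,15,16,17,18,19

steps = 4; useful = 64; efficiency = 64/64 = 1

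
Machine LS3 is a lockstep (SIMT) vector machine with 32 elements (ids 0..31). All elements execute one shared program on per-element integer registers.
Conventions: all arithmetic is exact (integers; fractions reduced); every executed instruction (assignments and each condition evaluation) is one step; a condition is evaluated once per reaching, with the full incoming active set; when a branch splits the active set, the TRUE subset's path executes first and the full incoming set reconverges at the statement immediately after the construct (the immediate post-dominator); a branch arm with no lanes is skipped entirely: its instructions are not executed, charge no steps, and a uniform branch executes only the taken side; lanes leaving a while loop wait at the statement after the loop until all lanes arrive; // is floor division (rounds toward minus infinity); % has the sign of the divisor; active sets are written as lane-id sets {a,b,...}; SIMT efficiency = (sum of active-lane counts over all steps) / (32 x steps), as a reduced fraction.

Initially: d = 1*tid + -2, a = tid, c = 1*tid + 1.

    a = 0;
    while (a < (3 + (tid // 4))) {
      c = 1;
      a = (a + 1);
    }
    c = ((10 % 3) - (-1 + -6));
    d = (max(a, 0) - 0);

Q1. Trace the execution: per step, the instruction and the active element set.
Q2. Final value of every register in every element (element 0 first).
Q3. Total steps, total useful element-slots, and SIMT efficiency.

step 0: a <- 0                       {0,1,2,3,4,5,6,7,8,9,10,11,12,13,14,15,16,17,18,19,20,21,22,23,24,25,26,27,28,29,30,31}
step 1: eval (a < (3 + (tid // 4)))  {0,1,2,3,4,5,6,7,8,9,10,11,12,13,14,15,16,17,18,19,20,21,22,23,24,25,26,27,28,29,30,31}
step 2: c <- 1                       {0,1,2,3,4,5,6,7,8,9,10,11,12,13,14,15,16,17,18,19,20,21,22,23,24,25,26,27,28,29,30,31}
step 3: a <- (a + 1)                 {0,1,2,3,4,5,6,7,8,9,10,11,12,13,14,15,16,17,18,19,20,21,22,23,24,25,26,27,28,29,30,31}
step 4: eval (a < (3 + (tid // 4)))  {0,1,2,3,4,5,6,7,8,9,10,11,12,13,14,15,16,17,18,19,20,21,22,23,24,25,26,27,28,29,30,31}
step 5: c <- 1                       {0,1,2,3,4,5,6,7,8,9,10,11,12,13,14,15,16,17,18,19,20,21,22,23,24,25,26,27,28,29,30,31}
step 6: a <- (a + 1)                 {0,1,2,3,4,5,6,7,8,9,10,11,12,13,14,15,16,17,18,19,20,21,22,23,24,25,26,27,28,29,30,31}
step 7: eval (a < (3 + (tid // 4)))  {0,1,2,3,4,5,6,7,8,9,10,11,12,13,14,15,16,17,18,19,20,21,22,23,24,25,26,27,28,29,30,31}
step 8: c <- 1                       {0,1,2,3,4,5,6,7,8,9,10,11,12,13,14,15,16,17,18,19,20,21,22,23,24,25,26,27,28,29,30,31}
step 9: a <- (a + 1)                 {0,1,2,3,4,5,6,7,8,9,10,11,12,13,14,15,16,17,18,19,20,21,22,23,24,25,26,27,28,29,30,31}
step 10: eval (a < (3 + (tid // 4)))  {0,1,2,3,4,5,6,7,8,9,10,11,12,13,14,15,16,17,18,19,20,21,22,23,24,25,26,27,28,29,30,31}
step 11: c <- 1                       {4,5,6,7,8,9,10,11,12,13,14,15,16,17,18,19,20,21,22,23,24,25,26,27,28,29,30,31}
step 12: a <- (a + 1)                 {4,5,6,7,8,9,10,11,12,13,14,15,16,17,18,19,20,21,22,23,24,25,26,27,28,29,30,31}
step 13: eval (a < (3 + (tid // 4)))  {4,5,6,7,8,9,10,11,12,13,14,15,16,17,18,19,20,21,22,23,24,25,26,27,28,29,30,31}
step 14: c <- 1                       {8,9,10,11,12,13,14,15,16,17,18,19,20,21,22,23,24,25,26,27,28,29,30,31}
step 15: a <- (a + 1)                 {8,9,10,11,12,13,14,15,16,17,18,19,20,21,22,23,24,25,26,27,28,29,30,31}
step 16: eval (a < (3 + (tid // 4)))  {8,9,10,11,12,13,14,15,16,17,18,19,20,21,22,23,24,25,26,27,28,29,30,31}
step 17: c <- 1                       {12,13,14,15,16,17,18,19,20,21,22,23,24,25,26,27,28,29,30,31}
step 18: a <- (a + 1)                 {12,13,14,15,16,17,18,19,20,21,22,23,24,25,26,27,28,29,30,31}
step 19: eval (a < (3 + (tid // 4)))  {12,13,14,15,16,17,18,19,20,21,22,23,24,25,26,27,28,29,30,31}
step 20: c <- 1                       {16,17,18,19,20,21,22,23,24,25,26,27,28,29,30,31}
step 21: a <- (a + 1)                 {16,17,18,19,20,21,22,23,24,25,26,27,28,29,30,31}
step 22: eval (a < (3 + (tid // 4)))  {16,17,18,19,20,21,22,23,24,25,26,27,28,29,30,31}
step 23: c <- 1                       {20,21,22,23,24,25,26,27,28,29,30,31}
step 24: a <- (a + 1)                 {20,21,22,23,24,25,26,27,28,29,30,31}
step 25: eval (a < (3 + (tid // 4)))  {20,21,22,23,24,25,26,27,28,29,30,31}
step 26: c <- 1                       {24,25,26,27,28,29,30,31}
step 27: a <- (a + 1)                 {24,25,26,27,28,29,30,31}
step 28: eval (a < (3 + (tid // 4)))  {24,25,26,27,28,29,30,31}
step 29: c <- 1                       {28,29,30,31}
step 30: a <- (a + 1)                 {28,29,30,31}
step 31: eval (a < (3 + (tid // 4)))  {28,29,30,31}
step 32: c <- ((10 % 3) - (-1 + -6))  {0,1,2,3,4,5,6,7,8,9,10,11,12,13,14,15,16,17,18,19,20,21,22,23,24,25,26,27,28,29,30,31}
step 33: d <- (max(a, 0) - 0)         {0,1,2,3,4,5,6,7,8,9,10,11,12,13,14,15,16,17,18,19,20,21,22,23,24,25,26,27,28,29,30,31}

Answer: 34 steps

d: 3,3,3,3,4,4,4,4,5,5,5,5,6,6,6,6,7,7,7,7,8,8,8,8,9,9,9,9,10,10,10,10
a: 3,3,3,3,4,4,4,4,5,5,5,5,6,6,6,6,7,7,7,7,8,8,8,8,9,9,9,9,10,10,10,10
c: 8,8,8,8,8,8,8,8,8,8,8,8,8,8,8,8,8,8,8,8,8,8,8,8,8,8,8,8,8,8,8,8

steps = 34; useful = 752; efficiency = 752/1088 = 47/68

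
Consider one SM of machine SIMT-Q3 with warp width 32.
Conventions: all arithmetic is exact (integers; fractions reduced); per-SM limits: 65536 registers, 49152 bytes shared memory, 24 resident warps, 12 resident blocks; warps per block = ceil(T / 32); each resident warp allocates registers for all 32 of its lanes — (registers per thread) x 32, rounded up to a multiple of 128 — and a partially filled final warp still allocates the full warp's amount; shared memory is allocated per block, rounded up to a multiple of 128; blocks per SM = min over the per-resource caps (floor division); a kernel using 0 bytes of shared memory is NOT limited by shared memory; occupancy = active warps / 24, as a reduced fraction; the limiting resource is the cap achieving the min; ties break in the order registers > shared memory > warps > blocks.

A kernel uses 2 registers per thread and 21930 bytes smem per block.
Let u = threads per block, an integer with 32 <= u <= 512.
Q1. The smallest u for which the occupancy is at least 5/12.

Answer: u = 129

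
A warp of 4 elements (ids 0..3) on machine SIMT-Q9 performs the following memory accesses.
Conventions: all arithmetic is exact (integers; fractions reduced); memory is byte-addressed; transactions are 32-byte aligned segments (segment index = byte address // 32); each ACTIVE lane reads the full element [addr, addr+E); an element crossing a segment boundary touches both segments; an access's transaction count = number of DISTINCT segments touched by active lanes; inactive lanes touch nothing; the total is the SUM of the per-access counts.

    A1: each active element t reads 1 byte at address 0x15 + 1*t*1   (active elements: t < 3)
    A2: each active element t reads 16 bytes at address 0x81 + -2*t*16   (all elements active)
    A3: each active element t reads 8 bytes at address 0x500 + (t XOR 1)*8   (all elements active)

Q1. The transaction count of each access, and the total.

A1: 1 transaction
A2: 4 transactions
A3: 1 transaction

Answer: 1,4,1; total 6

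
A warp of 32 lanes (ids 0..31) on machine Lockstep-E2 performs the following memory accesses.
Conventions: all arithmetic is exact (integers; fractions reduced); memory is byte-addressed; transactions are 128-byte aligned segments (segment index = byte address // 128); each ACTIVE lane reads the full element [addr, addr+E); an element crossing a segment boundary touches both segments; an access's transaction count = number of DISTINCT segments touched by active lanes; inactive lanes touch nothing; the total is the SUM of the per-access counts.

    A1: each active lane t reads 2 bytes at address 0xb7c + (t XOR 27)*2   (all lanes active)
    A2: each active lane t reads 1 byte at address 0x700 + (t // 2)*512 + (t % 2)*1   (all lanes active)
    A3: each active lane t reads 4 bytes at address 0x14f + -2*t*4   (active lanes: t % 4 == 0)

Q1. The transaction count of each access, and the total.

A1: 2 transactions
A2: 16 transactions
A3: 3 transactions

Answer: 2,16,3; total 21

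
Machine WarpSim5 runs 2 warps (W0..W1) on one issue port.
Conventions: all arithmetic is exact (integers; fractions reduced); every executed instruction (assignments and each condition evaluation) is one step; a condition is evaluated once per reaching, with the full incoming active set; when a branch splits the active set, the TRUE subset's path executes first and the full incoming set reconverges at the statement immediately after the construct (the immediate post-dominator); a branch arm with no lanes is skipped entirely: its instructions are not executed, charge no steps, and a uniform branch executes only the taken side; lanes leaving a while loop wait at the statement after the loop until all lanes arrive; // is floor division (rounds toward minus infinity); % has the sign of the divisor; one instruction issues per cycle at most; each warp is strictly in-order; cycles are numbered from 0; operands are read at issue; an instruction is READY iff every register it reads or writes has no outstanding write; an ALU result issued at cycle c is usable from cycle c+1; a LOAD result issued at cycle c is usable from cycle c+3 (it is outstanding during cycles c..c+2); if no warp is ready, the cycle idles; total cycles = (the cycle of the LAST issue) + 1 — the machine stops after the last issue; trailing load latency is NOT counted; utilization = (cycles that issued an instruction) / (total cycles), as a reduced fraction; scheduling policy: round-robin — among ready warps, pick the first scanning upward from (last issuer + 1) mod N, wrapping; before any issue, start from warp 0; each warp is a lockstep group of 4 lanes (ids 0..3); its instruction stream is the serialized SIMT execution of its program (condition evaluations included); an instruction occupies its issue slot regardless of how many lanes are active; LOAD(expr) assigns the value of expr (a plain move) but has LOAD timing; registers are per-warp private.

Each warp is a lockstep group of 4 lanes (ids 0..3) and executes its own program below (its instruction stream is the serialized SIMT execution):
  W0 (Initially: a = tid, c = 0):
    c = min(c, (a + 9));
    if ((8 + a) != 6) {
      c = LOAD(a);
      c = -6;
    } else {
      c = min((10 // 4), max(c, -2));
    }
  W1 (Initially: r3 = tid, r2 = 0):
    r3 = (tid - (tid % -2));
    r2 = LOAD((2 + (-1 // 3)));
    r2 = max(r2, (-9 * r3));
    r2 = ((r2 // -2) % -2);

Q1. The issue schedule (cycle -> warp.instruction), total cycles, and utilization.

cycle 0: W0.I0
cycle 1: W1.I0
cycle 2: W0.I1
cycle 3: W1.I1
cycle 4: W0.I2
cycle 5: idle
cycle 6: W1.I2
cycle 7: W0.I3
cycle 8: W1.I3

Answer: 9 cycles, utilization 8/9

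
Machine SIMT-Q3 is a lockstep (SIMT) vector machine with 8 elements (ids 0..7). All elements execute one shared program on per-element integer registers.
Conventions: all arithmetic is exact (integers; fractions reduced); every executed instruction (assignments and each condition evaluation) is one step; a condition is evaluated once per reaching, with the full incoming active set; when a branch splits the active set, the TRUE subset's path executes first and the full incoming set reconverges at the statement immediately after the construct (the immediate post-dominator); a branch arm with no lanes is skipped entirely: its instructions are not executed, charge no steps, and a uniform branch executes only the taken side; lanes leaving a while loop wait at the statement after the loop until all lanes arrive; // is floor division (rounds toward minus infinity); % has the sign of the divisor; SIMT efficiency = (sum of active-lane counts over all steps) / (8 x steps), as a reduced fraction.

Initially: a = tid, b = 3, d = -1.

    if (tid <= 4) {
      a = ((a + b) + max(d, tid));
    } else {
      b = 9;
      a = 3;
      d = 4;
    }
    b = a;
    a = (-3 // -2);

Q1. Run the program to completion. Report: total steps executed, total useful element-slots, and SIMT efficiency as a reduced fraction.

Answer: 7 steps, 38 useful, 19/28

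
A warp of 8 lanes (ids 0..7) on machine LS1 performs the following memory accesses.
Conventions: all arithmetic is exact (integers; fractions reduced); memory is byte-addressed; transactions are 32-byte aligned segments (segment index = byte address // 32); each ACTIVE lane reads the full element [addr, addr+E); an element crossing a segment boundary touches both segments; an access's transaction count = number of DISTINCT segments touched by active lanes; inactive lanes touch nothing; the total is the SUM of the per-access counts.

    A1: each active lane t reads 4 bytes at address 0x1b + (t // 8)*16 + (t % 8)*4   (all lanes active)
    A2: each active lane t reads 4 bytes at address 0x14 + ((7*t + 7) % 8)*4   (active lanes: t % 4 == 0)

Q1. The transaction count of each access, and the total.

A1: 2 transactions
A2: 1 transaction

Answer: 2,1; total 3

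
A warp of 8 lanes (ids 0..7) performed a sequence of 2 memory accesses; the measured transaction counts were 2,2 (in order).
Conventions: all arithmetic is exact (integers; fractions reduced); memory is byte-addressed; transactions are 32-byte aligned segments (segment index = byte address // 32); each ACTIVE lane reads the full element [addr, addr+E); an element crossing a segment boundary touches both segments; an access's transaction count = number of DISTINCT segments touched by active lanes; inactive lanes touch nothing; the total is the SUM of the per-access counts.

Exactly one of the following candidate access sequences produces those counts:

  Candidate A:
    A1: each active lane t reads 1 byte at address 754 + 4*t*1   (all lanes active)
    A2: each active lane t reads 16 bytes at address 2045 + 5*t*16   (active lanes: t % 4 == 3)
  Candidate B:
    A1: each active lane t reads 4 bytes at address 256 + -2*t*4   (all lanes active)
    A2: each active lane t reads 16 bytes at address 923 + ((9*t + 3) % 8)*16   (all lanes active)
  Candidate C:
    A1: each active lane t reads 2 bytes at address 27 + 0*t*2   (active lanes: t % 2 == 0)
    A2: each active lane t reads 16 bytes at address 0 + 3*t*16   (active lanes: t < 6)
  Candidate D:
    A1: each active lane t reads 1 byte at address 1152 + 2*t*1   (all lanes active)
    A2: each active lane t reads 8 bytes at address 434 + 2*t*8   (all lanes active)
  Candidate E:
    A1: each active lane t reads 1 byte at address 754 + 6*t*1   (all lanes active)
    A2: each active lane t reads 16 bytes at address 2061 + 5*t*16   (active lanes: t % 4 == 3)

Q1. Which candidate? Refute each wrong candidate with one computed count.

B: A1 gives 3 transactions, not 2
C: A1 gives 1 transaction, not 2
D: A1 gives 1 transaction, not 2
E: A2 gives 4 transactions, not 2
A: all counts match (2,2)

Answer: A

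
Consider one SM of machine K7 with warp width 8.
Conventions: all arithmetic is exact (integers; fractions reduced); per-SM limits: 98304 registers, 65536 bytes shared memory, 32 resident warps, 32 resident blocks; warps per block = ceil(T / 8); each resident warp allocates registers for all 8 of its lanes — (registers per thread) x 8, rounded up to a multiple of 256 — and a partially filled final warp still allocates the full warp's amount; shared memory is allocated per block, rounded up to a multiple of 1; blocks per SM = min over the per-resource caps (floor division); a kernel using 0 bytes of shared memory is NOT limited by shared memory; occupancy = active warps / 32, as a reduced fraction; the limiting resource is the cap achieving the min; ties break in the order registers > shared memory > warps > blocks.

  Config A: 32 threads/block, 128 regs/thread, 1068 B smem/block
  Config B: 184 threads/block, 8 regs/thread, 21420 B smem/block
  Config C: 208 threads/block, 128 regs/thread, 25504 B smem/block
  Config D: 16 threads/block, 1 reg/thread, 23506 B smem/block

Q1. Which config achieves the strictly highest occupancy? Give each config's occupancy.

occupancies: A 1, B 23/32, C 13/16, D 1/8

Answer: A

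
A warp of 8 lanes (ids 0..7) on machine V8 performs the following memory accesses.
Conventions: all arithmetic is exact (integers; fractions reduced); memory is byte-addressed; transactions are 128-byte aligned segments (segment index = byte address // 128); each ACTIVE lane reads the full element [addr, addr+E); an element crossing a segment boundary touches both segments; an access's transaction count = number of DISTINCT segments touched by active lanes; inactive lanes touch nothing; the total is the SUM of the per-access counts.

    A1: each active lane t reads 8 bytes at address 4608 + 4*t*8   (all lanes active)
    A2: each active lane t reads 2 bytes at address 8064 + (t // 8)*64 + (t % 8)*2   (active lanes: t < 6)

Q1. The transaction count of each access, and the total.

A1: 2 transactions
A2: 1 transaction

Answer: 2,1; total 3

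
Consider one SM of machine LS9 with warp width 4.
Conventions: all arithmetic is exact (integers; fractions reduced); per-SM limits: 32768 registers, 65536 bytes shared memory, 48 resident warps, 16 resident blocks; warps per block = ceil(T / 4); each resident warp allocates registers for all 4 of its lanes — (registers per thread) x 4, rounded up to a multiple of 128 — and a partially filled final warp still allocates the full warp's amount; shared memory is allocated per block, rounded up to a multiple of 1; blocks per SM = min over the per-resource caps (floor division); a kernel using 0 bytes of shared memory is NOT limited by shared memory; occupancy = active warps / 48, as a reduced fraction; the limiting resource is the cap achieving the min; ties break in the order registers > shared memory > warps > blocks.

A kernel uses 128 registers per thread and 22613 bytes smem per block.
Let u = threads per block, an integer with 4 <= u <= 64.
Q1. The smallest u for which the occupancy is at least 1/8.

Answer: u = 9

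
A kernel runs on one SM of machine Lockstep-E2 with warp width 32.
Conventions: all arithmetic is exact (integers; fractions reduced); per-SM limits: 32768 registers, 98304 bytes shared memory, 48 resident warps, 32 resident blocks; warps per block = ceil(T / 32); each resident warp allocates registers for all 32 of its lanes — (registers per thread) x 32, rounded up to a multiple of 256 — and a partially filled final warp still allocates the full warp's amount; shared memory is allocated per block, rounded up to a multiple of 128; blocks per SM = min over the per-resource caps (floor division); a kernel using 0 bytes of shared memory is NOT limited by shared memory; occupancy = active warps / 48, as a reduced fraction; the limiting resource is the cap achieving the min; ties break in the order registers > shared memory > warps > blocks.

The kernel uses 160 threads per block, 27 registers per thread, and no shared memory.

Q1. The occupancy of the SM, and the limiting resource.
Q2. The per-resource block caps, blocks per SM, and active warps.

Answer: occupancy 5/8, limited by registers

registers: 6 blocks
shared memory: no limit (kernel uses none)
warps: 9 blocks
blocks: 32 blocks

Answer: 6 blocks, 30 active warps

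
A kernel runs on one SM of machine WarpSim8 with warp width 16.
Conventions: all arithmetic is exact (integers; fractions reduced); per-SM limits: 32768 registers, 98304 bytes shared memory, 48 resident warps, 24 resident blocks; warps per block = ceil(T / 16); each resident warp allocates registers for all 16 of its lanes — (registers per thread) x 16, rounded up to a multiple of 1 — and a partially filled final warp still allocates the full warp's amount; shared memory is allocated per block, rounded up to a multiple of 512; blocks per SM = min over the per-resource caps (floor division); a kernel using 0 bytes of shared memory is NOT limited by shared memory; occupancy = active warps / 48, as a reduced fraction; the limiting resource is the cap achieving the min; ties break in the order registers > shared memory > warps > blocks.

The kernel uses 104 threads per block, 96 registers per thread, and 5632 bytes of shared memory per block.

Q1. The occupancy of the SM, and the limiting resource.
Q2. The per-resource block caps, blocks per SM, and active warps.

Answer: occupancy 7/16, limited by registers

registers: 3 blocks
shared memory: 17 blocks
warps: 6 blocks
blocks: 24 blocks

Answer: 3 blocks, 21 active warps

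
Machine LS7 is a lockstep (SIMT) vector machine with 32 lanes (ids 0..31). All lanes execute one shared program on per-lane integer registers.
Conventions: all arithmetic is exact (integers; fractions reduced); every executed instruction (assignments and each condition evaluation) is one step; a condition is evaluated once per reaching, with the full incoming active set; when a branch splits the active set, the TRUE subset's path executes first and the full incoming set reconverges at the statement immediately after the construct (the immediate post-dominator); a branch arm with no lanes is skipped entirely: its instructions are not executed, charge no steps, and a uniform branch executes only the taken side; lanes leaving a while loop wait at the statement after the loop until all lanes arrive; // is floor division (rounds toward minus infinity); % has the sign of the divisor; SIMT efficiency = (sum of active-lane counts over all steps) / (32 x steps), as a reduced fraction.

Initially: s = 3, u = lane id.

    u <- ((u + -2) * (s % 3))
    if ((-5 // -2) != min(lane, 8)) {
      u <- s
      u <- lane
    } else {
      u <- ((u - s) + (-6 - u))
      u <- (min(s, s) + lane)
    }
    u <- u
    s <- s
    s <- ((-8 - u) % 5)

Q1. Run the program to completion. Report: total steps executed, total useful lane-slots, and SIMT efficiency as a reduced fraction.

Answer: 9 steps, 224 useful, 7/9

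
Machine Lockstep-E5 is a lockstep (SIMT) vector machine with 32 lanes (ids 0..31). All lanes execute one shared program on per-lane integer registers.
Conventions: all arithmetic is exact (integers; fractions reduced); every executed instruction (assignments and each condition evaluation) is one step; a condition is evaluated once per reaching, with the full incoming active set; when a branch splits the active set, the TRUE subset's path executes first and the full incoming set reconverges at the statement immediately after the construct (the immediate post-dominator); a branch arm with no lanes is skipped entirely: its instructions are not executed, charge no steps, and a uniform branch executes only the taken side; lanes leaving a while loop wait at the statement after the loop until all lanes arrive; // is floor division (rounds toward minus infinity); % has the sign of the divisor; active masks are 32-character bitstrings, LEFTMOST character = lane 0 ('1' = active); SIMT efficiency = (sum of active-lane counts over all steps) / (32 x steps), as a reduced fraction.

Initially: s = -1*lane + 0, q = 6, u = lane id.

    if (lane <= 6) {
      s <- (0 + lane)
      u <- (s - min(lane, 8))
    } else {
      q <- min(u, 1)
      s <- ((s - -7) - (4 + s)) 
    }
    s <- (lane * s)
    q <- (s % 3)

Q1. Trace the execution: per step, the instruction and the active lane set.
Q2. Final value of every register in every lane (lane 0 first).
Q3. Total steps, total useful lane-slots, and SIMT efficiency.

step 0: eval (lane <= 6)             11111111111111111111111111111111
step 1: s <- (0 + lane)              11111110000000000000000000000000
step 2: u <- (s - min(lane, 8))      11111110000000000000000000000000
step 3: q <- min(u, 1)               00000001111111111111111111111111
step 4: s <- ((s - -7) - (4 + s))    00000001111111111111111111111111
step 5: s <- (lane * s)              11111111111111111111111111111111
step 6: q <- (s % 3)                 11111111111111111111111111111111

Answer: 7 steps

s: 0,1,4,9,16,25,36,21,24,27,30,33,36,39,42,45,48,51,54,57,60,63,66,69,72,75,78,81,84,87,90,93
q: 0,1,1,0,1,1,0,0,0,0,0,0,0,0,0,0,0,0,0,0,0,0,0,0,0,0,0,0,0,0,0,0
u: 0,0,0,0,0,0,0,7,8,9,10,11,12,13,14,15,16,17,18,19,20,21,22,23,24,25,26,27,28,29,30,31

steps = 7; useful = 160; efficiency = 160/224 = 5/7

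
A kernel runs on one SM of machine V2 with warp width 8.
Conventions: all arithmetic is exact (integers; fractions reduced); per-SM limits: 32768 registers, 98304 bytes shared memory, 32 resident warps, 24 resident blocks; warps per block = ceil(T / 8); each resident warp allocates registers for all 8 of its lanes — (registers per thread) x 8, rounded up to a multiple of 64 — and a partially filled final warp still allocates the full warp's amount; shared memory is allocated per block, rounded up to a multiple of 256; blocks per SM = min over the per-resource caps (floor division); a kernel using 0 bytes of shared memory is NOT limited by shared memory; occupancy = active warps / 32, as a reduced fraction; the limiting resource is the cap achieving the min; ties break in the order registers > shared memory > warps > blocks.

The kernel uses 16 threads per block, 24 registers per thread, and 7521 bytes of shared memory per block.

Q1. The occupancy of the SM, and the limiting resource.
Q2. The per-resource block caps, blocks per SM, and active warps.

Answer: occupancy 3/4, limited by shared memory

registers: 85 blocks
shared memory: 12 blocks
warps: 16 blocks
blocks: 24 blocks

Answer: 12 blocks, 24 active warps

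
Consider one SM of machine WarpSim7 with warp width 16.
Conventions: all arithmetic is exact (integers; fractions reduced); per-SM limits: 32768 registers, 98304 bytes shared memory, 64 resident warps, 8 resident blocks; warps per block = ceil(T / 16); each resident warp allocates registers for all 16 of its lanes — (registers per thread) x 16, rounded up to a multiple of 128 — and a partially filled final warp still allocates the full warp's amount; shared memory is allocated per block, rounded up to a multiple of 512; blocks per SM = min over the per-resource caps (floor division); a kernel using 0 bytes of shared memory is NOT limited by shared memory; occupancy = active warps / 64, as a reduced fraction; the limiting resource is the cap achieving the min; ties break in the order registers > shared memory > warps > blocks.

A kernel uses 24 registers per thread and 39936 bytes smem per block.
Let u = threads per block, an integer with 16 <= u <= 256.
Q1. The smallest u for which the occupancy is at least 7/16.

Answer: u = 209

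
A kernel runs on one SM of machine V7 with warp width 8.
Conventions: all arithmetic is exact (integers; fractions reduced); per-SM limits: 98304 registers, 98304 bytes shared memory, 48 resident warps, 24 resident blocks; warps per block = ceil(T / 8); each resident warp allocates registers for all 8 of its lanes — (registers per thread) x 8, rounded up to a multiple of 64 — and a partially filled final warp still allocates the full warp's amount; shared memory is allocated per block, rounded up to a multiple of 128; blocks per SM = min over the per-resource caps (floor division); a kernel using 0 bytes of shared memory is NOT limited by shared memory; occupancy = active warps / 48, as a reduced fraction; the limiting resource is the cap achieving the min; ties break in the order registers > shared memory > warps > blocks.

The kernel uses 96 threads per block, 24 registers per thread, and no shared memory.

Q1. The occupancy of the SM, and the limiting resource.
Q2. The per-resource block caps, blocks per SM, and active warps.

Answer: occupancy 1, limited by warps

registers: 42 blocks
shared memory: no limit (kernel uses none)
warps: 4 blocks
blocks: 24 blocks

Answer: 4 blocks, 48 active warps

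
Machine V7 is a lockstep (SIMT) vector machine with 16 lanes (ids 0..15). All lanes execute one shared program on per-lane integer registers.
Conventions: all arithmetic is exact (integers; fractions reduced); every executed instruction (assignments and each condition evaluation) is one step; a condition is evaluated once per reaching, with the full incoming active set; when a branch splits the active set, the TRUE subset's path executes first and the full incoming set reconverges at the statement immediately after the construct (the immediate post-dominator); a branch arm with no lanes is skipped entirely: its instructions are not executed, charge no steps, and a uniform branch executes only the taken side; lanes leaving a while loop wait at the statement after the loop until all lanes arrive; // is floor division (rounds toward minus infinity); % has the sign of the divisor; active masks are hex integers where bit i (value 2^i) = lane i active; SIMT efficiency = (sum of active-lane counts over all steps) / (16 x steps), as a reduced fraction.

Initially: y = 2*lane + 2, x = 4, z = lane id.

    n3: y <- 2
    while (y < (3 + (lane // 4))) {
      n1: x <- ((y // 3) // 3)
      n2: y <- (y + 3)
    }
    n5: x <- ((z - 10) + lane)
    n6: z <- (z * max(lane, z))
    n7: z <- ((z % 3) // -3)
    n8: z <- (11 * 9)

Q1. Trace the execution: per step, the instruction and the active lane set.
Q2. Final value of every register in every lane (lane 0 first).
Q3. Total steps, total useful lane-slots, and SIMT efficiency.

step 0: y <- 2                       0xffff
step 1: eval (y < (3 + (lane // 4))) 0xffff
step 2: x <- ((y // 3) // 3)         0xffff
step 3: y <- (y + 3)                 0xffff
step 4: eval (y < (3 + (lane // 4))) 0xffff
step 5: x <- ((y // 3) // 3)         0xf000
step 6: y <- (y + 3)                 0xf000
step 7: eval (y < (3 + (lane // 4))) 0xf000
step 8: x <- ((z - 10) + lane)       0xffff
step 9: z <- (z * max(lane, z))      0xffff
step 10: z <- ((z % 3) // -3)         0xffff
step 11: z <- (11 * 9)                0xffff

Answer: 12 steps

y: 5,5,5,5,5,5,5,5,5,5,5,5,8,8,8,8
x: -10,-8,-6,-4,-2,0,2,4,6,8,10,12,14,16,18,20
z: 99,99,99,99,99,99,99,99,99,99,99,99,99,99,99,99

steps = 12; useful = 156; efficiency = 156/192 = 13/16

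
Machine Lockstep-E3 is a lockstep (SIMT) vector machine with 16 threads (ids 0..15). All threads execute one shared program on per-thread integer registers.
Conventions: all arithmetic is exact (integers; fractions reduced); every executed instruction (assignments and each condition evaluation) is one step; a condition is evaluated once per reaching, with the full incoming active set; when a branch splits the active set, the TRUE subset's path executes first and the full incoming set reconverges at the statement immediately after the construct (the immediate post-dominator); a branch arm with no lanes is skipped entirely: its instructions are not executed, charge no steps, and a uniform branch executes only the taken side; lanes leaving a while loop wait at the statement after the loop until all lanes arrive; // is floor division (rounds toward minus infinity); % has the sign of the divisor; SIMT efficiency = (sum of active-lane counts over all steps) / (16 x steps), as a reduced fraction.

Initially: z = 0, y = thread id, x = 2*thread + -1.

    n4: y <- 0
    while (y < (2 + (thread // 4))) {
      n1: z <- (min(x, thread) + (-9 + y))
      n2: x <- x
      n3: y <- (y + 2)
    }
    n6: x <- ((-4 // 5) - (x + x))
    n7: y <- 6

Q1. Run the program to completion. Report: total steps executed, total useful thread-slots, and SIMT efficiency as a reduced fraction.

Answer: 16 steps, 192 useful, 3/4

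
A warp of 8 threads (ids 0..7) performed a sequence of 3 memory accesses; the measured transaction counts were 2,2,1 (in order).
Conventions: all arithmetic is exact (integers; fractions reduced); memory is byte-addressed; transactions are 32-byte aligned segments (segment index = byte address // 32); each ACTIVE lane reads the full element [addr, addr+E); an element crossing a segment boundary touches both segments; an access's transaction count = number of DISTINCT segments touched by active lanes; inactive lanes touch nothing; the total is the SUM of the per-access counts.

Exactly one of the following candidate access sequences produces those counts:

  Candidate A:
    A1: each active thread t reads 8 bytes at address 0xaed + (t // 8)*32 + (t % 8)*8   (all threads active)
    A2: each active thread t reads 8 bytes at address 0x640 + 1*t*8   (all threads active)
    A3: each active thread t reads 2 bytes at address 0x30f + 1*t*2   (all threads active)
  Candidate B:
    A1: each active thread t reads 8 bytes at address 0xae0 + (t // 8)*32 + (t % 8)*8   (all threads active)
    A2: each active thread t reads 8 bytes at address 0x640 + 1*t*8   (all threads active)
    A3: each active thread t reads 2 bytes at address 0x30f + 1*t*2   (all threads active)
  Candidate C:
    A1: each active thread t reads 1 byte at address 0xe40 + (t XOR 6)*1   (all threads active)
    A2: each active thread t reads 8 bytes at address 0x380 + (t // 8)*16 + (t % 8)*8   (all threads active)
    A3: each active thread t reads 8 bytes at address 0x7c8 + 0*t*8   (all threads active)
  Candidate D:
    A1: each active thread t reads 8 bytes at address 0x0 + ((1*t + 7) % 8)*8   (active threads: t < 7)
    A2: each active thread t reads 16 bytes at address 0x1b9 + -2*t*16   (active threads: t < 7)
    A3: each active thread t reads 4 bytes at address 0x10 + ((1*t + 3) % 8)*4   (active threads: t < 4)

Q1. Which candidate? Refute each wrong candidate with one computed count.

A: A1 gives 3 transactions, not 2
C: A1 gives 1 transaction, not 2
D: A2 gives 8 transactions, not 2
B: all counts match (2,2,1)

Answer: B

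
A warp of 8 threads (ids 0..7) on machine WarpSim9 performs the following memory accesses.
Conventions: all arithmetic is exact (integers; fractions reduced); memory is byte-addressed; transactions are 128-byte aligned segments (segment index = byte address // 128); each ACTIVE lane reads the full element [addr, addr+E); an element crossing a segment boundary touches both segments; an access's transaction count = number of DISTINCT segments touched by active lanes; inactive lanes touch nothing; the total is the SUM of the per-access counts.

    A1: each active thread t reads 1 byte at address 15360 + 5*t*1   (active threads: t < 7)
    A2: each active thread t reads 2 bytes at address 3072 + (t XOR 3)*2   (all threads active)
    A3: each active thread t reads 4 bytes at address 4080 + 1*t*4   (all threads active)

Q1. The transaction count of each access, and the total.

A1: 1 transaction
A2: 1 transaction
A3: 2 transactions

Answer: 1,1,2; total 4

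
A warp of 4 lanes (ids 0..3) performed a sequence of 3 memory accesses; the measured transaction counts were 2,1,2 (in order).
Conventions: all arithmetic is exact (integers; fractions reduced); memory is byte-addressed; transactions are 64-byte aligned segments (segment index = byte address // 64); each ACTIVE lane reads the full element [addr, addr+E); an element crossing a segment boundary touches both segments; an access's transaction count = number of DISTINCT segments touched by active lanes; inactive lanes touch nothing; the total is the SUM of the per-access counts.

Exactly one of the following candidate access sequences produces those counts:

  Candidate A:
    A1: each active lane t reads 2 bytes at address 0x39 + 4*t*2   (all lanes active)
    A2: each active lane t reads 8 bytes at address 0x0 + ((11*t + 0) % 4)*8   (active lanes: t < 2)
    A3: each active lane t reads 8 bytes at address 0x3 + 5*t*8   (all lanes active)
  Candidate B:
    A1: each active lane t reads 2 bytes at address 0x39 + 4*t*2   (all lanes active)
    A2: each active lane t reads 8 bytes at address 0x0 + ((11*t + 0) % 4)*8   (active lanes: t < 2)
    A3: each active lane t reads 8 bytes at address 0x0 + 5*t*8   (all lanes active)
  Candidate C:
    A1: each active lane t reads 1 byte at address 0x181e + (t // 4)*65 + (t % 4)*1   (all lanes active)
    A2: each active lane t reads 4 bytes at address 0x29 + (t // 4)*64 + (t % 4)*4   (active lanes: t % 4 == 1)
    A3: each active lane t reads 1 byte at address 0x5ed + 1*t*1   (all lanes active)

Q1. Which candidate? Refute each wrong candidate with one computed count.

A: A3 gives 3 transactions, not 2
C: A1 gives 1 transaction, not 2
B: all counts match (2,1,2)

Answer: B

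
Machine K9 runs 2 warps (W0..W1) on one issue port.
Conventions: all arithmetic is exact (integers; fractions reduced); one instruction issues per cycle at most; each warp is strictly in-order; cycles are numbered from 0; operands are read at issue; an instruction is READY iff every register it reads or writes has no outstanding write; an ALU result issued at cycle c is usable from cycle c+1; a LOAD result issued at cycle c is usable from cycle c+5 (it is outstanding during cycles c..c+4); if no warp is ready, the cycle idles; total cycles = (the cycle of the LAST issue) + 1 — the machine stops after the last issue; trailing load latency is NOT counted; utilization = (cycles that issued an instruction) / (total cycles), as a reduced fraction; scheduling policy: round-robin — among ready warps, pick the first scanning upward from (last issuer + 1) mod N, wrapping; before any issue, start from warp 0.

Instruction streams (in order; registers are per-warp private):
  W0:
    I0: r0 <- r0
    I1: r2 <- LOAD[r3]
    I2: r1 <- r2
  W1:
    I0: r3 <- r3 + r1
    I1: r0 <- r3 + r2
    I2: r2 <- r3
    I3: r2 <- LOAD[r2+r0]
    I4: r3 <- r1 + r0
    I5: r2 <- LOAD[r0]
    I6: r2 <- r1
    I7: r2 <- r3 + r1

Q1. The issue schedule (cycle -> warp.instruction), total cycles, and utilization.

cycle 0: W0.I0
cycle 1: W1.I0
cycle 2: W0.I1
cycle 3: W1.I1
cycle 4: W1.I2
cycle 5: W1.I3
cycle 6: W1.I4
cycle 7: W0.I2
cycle 8: idle
cycle 9: idle
cycle 10: W1.I5
cycle 11: idle
cycle 12: idle
cycle 13: idle
cycle 14: idle
cycle 15: W1.I6
cycle 16: W1.I7

Answer: 17 cycles, utilization 11/17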